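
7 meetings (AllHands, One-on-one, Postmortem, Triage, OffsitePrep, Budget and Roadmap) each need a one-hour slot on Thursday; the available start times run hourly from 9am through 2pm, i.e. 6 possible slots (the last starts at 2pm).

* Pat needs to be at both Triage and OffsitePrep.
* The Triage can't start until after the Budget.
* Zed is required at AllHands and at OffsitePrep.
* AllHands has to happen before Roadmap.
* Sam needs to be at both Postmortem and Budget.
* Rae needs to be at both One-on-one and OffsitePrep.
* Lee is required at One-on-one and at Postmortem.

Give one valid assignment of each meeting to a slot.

AllHands -> 9am, OffsitePrep -> 11am, Postmortem -> 10am, One-on-one -> 9am, Budget -> 9am, Triage -> 10am, Roadmap -> 10am

Checking: AllHands(9am) before Roadmap(10am); Budget(9am) before Triage(10am); Postmortem(10am) != Budget(9am); One-on-one(9am) != Postmortem(10am); Triage(10am) != OffsitePrep(11am); One-on-one(9am) != OffsitePrep(11am); AllHands(9am) != OffsitePrep(11am).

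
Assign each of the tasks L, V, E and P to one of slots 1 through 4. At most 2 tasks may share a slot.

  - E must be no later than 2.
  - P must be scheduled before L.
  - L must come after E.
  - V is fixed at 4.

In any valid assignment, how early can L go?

Precedence pushes L to at least 2.
L at 2 is achievable: L in 2, E in 1, P in 1, V in 4.

2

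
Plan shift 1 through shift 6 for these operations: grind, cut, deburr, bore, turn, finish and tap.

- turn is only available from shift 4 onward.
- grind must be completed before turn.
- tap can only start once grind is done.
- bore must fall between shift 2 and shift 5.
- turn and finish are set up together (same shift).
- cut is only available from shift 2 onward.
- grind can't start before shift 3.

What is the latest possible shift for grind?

Grind is available from shift 3; downstream work caps grind at shift 5.
grind at shift 5 is achievable: tap in shift 6; finish in shift 6; bore in shift 2; turn in shift 6; cut in shift 2; grind in shift 5; deburr in shift 1.

shift 5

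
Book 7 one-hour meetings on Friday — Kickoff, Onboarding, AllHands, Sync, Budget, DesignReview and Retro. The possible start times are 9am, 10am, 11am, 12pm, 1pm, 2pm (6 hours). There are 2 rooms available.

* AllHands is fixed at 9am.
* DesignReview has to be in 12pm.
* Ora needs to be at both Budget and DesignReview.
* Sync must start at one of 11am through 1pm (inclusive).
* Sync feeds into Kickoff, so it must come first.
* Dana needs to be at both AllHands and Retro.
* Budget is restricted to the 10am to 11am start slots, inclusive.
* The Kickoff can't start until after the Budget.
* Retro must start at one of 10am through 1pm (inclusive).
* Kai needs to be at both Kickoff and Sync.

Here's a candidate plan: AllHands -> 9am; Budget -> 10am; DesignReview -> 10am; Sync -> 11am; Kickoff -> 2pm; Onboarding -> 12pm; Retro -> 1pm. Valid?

Kai needs to be at both Kickoff and Sync — holds.
There are 2 rooms available — holds.
The Kickoff can't start until after the Budget — holds.
Retro must start at one of 10am through 1pm (inclusive) — holds.
DesignReview has to be in 12pm — violated.
Ora needs to be at both Budget and DesignReview — violated.
Budget is restricted to the 10am to 11am start slots, inclusive — holds.
AllHands is fixed at 9am — holds.
Sync must start at one of 11am through 1pm (inclusive) — holds.
Dana needs to be at both AllHands and Retro — holds.
Sync feeds into Kickoff, so it must come first — holds.

Invalid. Ora needs to be at both Budget and DesignReview.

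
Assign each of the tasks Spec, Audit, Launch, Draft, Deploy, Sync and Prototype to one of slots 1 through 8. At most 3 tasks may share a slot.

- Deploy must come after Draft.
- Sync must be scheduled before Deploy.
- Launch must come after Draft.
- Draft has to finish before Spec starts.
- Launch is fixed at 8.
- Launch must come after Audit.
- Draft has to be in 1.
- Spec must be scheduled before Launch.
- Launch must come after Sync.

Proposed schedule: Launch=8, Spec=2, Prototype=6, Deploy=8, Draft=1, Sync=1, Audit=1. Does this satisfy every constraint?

Draft has to be in 1 — holds.
At most 3 tasks may share a slot — holds.
Spec must be scheduled before Launch — holds.
Launch must come after Draft — holds.
Sync must be scheduled before Deploy — holds.
Launch must come after Sync — holds.
Launch must come after Audit — holds.
Launch is fixed at 8 — holds.
Draft has to finish before Spec starts — holds.
Deploy must come after Draft — holds.

Yes, all constraints hold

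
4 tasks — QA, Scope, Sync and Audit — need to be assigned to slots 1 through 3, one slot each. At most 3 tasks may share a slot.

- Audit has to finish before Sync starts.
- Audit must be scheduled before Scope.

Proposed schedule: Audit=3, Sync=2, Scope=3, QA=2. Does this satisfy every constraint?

Invalid. Audit has to finish before Sync starts.

At most 3 tasks may share a slot — holds.
Audit has to finish before Sync starts — violated.
Audit must be scheduled before Scope — violated.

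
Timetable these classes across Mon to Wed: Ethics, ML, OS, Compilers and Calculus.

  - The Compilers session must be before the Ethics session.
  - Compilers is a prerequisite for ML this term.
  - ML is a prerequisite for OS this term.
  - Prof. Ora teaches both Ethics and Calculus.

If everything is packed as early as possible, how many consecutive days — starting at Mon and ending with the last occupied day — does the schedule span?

3 days

The precedence chain requires at least 3 distinct days.
3 works (last occupied day: Wed): for example Compilers=Mon, OS=Wed, Calculus=Mon, ML=Tue, Ethics=Tue.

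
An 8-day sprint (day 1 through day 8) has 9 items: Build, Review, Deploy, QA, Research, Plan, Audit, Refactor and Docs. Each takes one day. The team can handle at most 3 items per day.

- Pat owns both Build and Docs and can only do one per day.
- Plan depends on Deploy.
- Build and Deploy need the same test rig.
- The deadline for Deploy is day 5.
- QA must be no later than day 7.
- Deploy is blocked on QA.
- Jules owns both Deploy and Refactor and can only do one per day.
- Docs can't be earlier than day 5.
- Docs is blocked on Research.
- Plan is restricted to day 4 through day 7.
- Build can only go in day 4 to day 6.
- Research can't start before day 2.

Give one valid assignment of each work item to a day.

Audit -> day 1; Review -> day 1; Refactor -> day 3; Build -> day 4; Deploy -> day 2; QA -> day 1; Plan -> day 4; Research -> day 2; Docs -> day 5

Checking: QA(day 1) before Deploy(day 2); Research(day 2) before Docs(day 5); Deploy(day 2) before Plan(day 4); Build(day 4) != Deploy(day 2); Deploy(day 2) != Refactor(day 3); Build(day 4) != Docs(day 5); Plan=day 4 in [day 4,day 7]; Docs=day 5 in [day 5,day 8]; Research=day 2 in [day 2,day 8]; QA=day 1 in [day 1,day 7]; Deploy=day 2 in [day 1,day 5]; Build=day 4 in [day 4,day 6]; max 3 per day (cap 3).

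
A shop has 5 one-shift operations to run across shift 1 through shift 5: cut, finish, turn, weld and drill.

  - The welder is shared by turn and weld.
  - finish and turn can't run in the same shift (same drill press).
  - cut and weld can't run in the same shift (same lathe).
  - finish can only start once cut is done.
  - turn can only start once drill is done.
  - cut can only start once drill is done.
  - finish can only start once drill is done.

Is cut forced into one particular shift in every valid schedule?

No

cut can be shift 2 (e.g. drill=shift 1, finish=shift 3, turn=shift 2, weld=shift 1, cut=shift 2) or shift 3 (e.g. drill=shift 1; cut=shift 3; weld=shift 1; finish=shift 4; turn=shift 2).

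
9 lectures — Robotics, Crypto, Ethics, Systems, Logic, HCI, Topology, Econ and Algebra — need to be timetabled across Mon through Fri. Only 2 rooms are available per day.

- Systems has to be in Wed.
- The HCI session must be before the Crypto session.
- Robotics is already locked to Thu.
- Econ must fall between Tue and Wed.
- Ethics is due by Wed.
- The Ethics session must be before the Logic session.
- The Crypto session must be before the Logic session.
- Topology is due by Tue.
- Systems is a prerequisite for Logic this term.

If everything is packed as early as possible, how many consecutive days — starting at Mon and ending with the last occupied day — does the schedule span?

The precedence chain requires at least 3 distinct days.
With at most 2 per day and 9 lectures, at least 5 days are needed.
Robotics can't be placed before Thu — that is day 4 counting from Mon — so the schedule must run through at least 4 days.
5 works (last occupied day: Fri): for example Ethics -> Mon; Logic -> Thu; Robotics -> Thu; Crypto -> Wed; Algebra -> Fri; Systems -> Wed; HCI -> Tue; Topology -> Mon; Econ -> Tue.

5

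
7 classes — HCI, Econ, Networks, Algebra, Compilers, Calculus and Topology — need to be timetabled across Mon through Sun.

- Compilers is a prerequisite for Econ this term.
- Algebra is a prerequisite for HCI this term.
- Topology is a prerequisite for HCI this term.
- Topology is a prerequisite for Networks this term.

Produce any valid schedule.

HCI=Tue, Calculus=Mon, Econ=Tue, Compilers=Mon, Networks=Tue, Topology=Mon, Algebra=Mon

Checking: Topology(Mon) before HCI(Tue); Algebra(Mon) before HCI(Tue); Compilers(Mon) before Econ(Tue); Topology(Mon) before Networks(Tue).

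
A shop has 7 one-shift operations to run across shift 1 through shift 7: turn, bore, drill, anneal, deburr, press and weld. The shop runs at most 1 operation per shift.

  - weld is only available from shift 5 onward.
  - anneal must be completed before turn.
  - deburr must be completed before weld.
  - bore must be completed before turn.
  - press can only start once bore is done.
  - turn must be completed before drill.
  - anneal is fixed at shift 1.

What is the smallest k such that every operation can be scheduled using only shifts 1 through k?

7 shifts

The precedence chain requires at least 3 distinct shifts.
With at most 1 per shift and 7 operations, at least 7 shifts are needed.
weld can't be placed before shift 5, so the schedule must run through at least shift 5.
7 works (last occupied shift: shift 7): for example anneal in shift 1; bore in shift 2; turn in shift 3; press in shift 7; deburr in shift 4; weld in shift 5; drill in shift 6.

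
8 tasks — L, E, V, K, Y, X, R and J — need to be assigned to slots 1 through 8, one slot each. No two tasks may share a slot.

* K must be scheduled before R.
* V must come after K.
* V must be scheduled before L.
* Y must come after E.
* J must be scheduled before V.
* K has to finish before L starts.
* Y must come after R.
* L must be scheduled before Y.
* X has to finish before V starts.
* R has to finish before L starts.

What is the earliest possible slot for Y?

8

Precedence pushes Y to at least 4.
Y at 8 is achievable: K -> 1; X -> 2; R -> 5; E -> 7; Y -> 8; L -> 6; J -> 3; V -> 4.
Nothing earlier works — the capacity limit rule out every slot before 8.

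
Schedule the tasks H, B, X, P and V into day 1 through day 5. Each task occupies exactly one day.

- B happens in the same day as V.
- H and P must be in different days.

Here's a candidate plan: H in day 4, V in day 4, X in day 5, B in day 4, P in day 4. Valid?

H and P must be in different days — violated.
B happens in the same day as V — holds.

No. H and P must be in different days is not satisfied.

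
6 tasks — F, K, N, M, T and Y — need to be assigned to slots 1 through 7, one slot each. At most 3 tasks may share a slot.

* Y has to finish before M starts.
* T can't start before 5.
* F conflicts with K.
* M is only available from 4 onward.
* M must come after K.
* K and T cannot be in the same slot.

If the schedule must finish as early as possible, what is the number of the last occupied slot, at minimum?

slot 5

The precedence chain requires at least 2 distinct slots.
With at most 3 per slot and 6 tasks, at least 2 slots are needed.
T can't be placed before 5, so the schedule must run through at least slot 5.
5 works (last occupied slot: 5): for example N in 1; M in 4; K in 1; F in 2; T in 5; Y in 1.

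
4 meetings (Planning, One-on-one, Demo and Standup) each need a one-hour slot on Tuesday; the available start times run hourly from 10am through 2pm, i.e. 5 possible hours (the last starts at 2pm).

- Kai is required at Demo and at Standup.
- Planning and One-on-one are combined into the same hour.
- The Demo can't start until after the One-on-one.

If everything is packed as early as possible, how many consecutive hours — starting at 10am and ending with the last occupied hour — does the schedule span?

2 hours

The precedence chain requires at least 2 distinct hours.
2 works (last occupied hour: 11am): for example Standup -> 10am; One-on-one -> 10am; Demo -> 11am; Planning -> 10am.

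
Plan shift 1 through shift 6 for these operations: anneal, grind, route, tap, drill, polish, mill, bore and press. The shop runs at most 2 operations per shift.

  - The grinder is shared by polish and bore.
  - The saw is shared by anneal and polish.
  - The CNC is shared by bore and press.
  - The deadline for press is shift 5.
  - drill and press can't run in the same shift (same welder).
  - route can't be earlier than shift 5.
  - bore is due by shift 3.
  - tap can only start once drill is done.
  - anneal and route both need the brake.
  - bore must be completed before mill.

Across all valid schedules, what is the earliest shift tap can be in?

shift 2

Precedence pushes tap to at least shift 2.
tap at shift 2 is achievable: press=shift 2; route=shift 5; bore=shift 1; tap=shift 2; mill=shift 3; drill=shift 1; polish=shift 4; grind=shift 4; anneal=shift 3.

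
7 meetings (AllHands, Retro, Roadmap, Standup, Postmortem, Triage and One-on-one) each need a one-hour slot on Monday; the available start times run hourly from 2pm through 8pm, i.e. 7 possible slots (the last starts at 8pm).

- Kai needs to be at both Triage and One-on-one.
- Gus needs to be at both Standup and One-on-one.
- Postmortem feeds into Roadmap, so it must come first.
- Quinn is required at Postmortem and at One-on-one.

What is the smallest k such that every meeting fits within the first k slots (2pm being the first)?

The precedence chain requires at least 2 distinct slots.
2 works (last occupied slot: 3pm): for example Postmortem in 2pm, Standup in 2pm, Roadmap in 3pm, One-on-one in 3pm, Triage in 2pm, AllHands in 2pm, Retro in 2pm.

2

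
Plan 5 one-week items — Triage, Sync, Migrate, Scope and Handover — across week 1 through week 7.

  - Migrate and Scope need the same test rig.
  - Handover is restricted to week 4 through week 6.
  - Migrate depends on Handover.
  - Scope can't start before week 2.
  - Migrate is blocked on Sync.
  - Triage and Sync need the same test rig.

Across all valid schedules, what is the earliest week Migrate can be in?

Precedence pushes Migrate to at least week 5.
Migrate at week 5 is achievable: Triage in week 2; Scope in week 2; Migrate in week 5; Sync in week 1; Handover in week 4.

week 5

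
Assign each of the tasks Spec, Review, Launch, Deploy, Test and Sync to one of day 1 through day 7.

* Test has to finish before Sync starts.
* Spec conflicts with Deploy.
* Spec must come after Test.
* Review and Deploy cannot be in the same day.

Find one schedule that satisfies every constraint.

Launch -> day 1; Test -> day 1; Sync -> day 2; Review -> day 1; Deploy -> day 3; Spec -> day 2

Checking: Test(day 1) before Spec(day 2); Test(day 1) before Sync(day 2); Spec(day 2) != Deploy(day 3); Review(day 1) != Deploy(day 3).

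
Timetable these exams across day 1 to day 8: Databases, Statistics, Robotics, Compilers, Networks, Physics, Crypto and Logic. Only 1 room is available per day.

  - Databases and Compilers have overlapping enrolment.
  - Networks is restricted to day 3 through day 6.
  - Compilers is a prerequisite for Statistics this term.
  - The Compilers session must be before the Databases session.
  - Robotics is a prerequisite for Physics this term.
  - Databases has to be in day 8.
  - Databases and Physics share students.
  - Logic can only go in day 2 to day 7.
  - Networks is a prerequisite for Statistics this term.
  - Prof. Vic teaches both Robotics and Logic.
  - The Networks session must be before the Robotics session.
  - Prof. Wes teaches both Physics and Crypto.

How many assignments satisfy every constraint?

Splitting on Statistics: it can be day 4 (9), day 5 (14), day 6 (15), day 7 (16). Listing each branch's schedules as (Databases, Robotics, Compilers, Networks, Physics, Crypto, Logic) by day number:
Statistics=day 4: (8,5,1,3,6,2,7) (8,5,1,3,6,7,2) (8,5,1,3,7,2,6) (8,5,1,3,7,6,2) (8,5,2,3,6,1,7) (8,5,2,3,7,1,6) (8,6,1,3,7,2,5) (8,6,1,3,7,5,2) (8,6,2,3,7,1,5) — 9.
Statistics=day 5: (8,4,1,3,6,2,7) (8,4,1,3,6,7,2) (8,4,1,3,7,2,6) (8,4,1,3,7,6,2) (8,4,2,3,6,1,7) (8,4,2,3,7,1,6) (8,6,1,3,7,2,4) (8,6,1,3,7,4,2) (8,6,1,4,7,2,3) (8,6,1,4,7,3,2) (8,6,2,3,7,1,4) (8,6,2,4,7,1,3) (8,6,3,4,7,1,2) (8,6,4,3,7,1,2) — 14.
Statistics=day 6: (8,4,1,3,5,2,7) (8,4,1,3,5,7,2) (8,4,1,3,7,2,5) (8,4,1,3,7,5,2) (8,4,2,3,5,1,7) (8,4,2,3,7,1,5) (8,4,5,3,7,1,2) (8,5,1,3,7,2,4) (8,5,1,3,7,4,2) (8,5,1,4,7,2,3) (8,5,1,4,7,3,2) (8,5,2,3,7,1,4) (8,5,2,4,7,1,3) (8,5,3,4,7,1,2) (8,5,4,3,7,1,2) — 15.
Statistics=day 7: (8,4,1,3,5,2,6) (8,4,1,3,5,6,2) (8,4,1,3,6,2,5) (8,4,1,3,6,5,2) (8,4,2,3,5,1,6) (8,4,2,3,6,1,5) (8,4,5,3,6,1,2) (8,4,6,3,5,1,2) (8,5,1,3,6,2,4) (8,5,1,3,6,4,2) (8,5,1,4,6,2,3) (8,5,1,4,6,3,2) (8,5,2,3,6,1,4) (8,5,2,4,6,1,3) (8,5,3,4,6,1,2) (8,5,4,3,6,1,2) — 16.
Summing: 9 + 14 + 15 + 16 = 54.

54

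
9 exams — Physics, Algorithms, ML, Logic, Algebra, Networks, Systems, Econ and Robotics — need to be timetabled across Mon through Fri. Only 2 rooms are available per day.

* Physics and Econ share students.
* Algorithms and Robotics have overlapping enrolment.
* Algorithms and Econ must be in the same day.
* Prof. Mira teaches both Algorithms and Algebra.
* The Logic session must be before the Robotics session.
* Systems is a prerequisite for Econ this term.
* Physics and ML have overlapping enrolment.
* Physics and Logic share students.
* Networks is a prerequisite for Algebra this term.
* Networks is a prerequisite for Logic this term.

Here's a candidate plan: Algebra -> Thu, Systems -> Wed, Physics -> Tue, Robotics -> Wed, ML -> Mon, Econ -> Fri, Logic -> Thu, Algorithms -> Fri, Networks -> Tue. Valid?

Invalid. The Logic session must be before the Robotics session.

Physics and Logic share students — holds.
Networks is a prerequisite for Algebra this term — holds.
Prof. Mira teaches both Algorithms and Algebra — holds.
Only 2 rooms are available per day — holds.
Algorithms and Robotics have overlapping enrolment — holds.
The Logic session must be before the Robotics session — violated.
Networks is a prerequisite for Logic this term — holds.
Physics and Econ share students — holds.
Physics and ML have overlapping enrolment — holds.
Algorithms and Econ must be in the same day — holds.
Systems is a prerequisite for Econ this term — holds.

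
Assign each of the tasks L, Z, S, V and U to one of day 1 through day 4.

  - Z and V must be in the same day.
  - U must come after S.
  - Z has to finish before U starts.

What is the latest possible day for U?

Precedence pushes U to at least day 2.
U at day 4 is achievable: V=day 1; L=day 1; S=day 1; U=day 4; Z=day 1.

day 4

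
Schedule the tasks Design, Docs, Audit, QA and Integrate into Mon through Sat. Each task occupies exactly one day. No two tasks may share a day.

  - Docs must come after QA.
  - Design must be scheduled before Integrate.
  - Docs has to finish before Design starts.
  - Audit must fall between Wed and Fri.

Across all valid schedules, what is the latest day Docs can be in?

Precedence pushes Docs to at least Tue; downstream work caps Docs at Thu.
Docs at Thu is achievable: Design=Fri; Audit=Wed; Docs=Thu; QA=Mon; Integrate=Sat.

Thu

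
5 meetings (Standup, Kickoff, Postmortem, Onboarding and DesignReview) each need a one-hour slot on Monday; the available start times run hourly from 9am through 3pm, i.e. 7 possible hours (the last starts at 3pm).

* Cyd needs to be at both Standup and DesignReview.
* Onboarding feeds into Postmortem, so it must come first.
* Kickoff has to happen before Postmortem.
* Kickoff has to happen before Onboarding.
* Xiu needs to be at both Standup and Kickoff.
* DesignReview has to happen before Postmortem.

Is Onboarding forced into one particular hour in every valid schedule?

Onboarding can be 10am (e.g. Kickoff in 9am; Onboarding in 10am; Standup in 10am; DesignReview in 9am; Postmortem in 11am) or 11am (e.g. Onboarding=11am, DesignReview=9am, Standup=10am, Postmortem=12pm, Kickoff=9am).

No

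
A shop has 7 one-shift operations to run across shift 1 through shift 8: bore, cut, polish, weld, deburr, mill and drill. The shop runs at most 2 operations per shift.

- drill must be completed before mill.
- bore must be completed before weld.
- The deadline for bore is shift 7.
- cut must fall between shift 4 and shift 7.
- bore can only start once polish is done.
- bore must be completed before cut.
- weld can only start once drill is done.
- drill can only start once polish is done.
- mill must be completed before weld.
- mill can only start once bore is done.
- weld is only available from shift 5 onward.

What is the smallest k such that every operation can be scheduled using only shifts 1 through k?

5 shifts

The precedence chain requires at least 4 distinct shifts.
With at most 2 per shift and 7 operations, at least 4 shifts are needed.
weld can't be placed before shift 5, so the schedule must run through at least shift 5.
5 works (last occupied shift: shift 5): for example deburr -> shift 1; bore -> shift 2; weld -> shift 5; polish -> shift 1; mill -> shift 3; drill -> shift 2; cut -> shift 4.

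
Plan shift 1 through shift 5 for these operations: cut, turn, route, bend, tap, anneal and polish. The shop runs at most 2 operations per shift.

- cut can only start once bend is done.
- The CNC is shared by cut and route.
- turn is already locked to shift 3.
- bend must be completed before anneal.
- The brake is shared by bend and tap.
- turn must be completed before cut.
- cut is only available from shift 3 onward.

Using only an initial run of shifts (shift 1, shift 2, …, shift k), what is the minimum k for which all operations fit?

4 shifts

The precedence chain requires at least 2 distinct shifts.
With at most 2 per shift and 7 operations, at least 4 shifts are needed.
Propagating the time windows through the other constraints, cut can't land before shift 4, so the schedule must run through at least shift 4.
4 works (last occupied shift: shift 4): for example tap -> shift 2; turn -> shift 3; anneal -> shift 2; route -> shift 1; cut -> shift 4; polish -> shift 3; bend -> shift 1.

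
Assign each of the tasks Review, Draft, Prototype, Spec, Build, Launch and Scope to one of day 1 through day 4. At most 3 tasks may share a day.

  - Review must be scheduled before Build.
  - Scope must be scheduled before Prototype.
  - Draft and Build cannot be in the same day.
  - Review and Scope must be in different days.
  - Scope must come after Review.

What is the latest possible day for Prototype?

day 4

Precedence pushes Prototype to at least day 3.
Prototype at day 4 is achievable: Build=day 2; Review=day 1; Draft=day 1; Launch=day 2; Scope=day 2; Spec=day 1; Prototype=day 4.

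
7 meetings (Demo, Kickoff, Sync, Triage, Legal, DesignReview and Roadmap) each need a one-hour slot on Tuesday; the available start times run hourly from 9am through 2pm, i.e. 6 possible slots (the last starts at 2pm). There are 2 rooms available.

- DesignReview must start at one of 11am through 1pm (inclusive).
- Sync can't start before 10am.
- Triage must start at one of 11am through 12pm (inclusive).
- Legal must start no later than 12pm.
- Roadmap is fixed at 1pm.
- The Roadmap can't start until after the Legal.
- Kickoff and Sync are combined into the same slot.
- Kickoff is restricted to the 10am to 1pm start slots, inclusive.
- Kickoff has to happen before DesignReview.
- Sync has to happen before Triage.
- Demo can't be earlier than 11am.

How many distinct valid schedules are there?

Splitting on Demo: it can be 11am (11), 12pm (13), 1pm (12), 2pm (21). Listing each branch's schedules as (Kickoff, Sync, Triage, Legal, DesignReview, Roadmap):
Demo=11am: (10am,10am,11am,9am,12pm,1pm) (10am,10am,11am,9am,1pm,1pm) (10am,10am,11am,12pm,12pm,1pm) (10am,10am,11am,12pm,1pm,1pm) (10am,10am,12pm,9am,11am,1pm) (10am,10am,12pm,9am,12pm,1pm) (10am,10am,12pm,9am,1pm,1pm) (10am,10am,12pm,11am,12pm,1pm) (10am,10am,12pm,11am,1pm,1pm) (10am,10am,12pm,12pm,11am,1pm) (10am,10am,12pm,12pm,1pm,1pm) — 11.
Demo=12pm: (10am,10am,11am,9am,11am,1pm) (10am,10am,11am,9am,12pm,1pm) (10am,10am,11am,9am,1pm,1pm) (10am,10am,11am,11am,12pm,1pm) (10am,10am,11am,11am,1pm,1pm) (10am,10am,11am,12pm,11am,1pm) (10am,10am,11am,12pm,1pm,1pm) (10am,10am,12pm,9am,11am,1pm) (10am,10am,12pm,9am,1pm,1pm) (10am,10am,12pm,11am,11am,1pm) (10am,10am,12pm,11am,1pm,1pm) (11am,11am,12pm,9am,1pm,1pm) (11am,11am,12pm,10am,1pm,1pm) — 13.
Demo=1pm: (10am,10am,11am,9am,11am,1pm) (10am,10am,11am,9am,12pm,1pm) (10am,10am,11am,11am,12pm,1pm) (10am,10am,11am,12pm,11am,1pm) (10am,10am,11am,12pm,12pm,1pm) (10am,10am,12pm,9am,11am,1pm) (10am,10am,12pm,9am,12pm,1pm) (10am,10am,12pm,11am,11am,1pm) (10am,10am,12pm,11am,12pm,1pm) (10am,10am,12pm,12pm,11am,1pm) (11am,11am,12pm,9am,12pm,1pm) (11am,11am,12pm,10am,12pm,1pm) — 12.
Demo=2pm: (10am,10am,11am,9am,11am,1pm) (10am,10am,11am,9am,12pm,1pm) (10am,10am,11am,9am,1pm,1pm) (10am,10am,11am,11am,12pm,1pm) (10am,10am,11am,11am,1pm,1pm) (10am,10am,11am,12pm,11am,1pm) (10am,10am,11am,12pm,12pm,1pm) (10am,10am,11am,12pm,1pm,1pm) (10am,10am,12pm,9am,11am,1pm) (10am,10am,12pm,9am,12pm,1pm) (10am,10am,12pm,9am,1pm,1pm) (10am,10am,12pm,11am,11am,1pm) (10am,10am,12pm,11am,12pm,1pm) (10am,10am,12pm,11am,1pm,1pm) (10am,10am,12pm,12pm,11am,1pm) (10am,10am,12pm,12pm,1pm,1pm) (11am,11am,12pm,9am,12pm,1pm) (11am,11am,12pm,9am,1pm,1pm) (11am,11am,12pm,10am,12pm,1pm) (11am,11am,12pm,10am,1pm,1pm) (11am,11am,12pm,12pm,1pm,1pm) — 21.
Summing: 11 + 13 + 12 + 21 = 57.

57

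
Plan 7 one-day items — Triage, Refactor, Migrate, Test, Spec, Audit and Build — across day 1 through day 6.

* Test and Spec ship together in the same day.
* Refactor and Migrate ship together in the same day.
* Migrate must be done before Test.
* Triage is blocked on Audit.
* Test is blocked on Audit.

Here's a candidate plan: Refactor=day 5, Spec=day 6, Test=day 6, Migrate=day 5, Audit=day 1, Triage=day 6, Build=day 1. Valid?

Triage is blocked on Audit — holds.
Test is blocked on Audit — holds.
Refactor and Migrate ship together in the same day — holds.
Migrate must be done before Test — holds.
Test and Spec ship together in the same day — holds.

Yes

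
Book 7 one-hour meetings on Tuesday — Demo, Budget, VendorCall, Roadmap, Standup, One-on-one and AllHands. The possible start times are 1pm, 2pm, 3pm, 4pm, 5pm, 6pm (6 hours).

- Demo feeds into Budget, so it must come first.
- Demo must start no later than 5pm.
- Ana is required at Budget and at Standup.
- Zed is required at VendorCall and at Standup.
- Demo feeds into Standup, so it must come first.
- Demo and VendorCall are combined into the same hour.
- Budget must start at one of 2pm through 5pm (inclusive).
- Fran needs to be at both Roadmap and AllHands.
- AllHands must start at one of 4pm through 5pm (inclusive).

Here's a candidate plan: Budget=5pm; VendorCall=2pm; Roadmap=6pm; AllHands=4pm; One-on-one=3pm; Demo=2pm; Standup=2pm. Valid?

No. Zed is required at VendorCall and at Standup is not satisfied.

Demo and VendorCall are combined into the same hour — holds.
Demo must start no later than 5pm — holds.
AllHands must start at one of 4pm through 5pm (inclusive) — holds.
Budget must start at one of 2pm through 5pm (inclusive) — holds.
Demo feeds into Budget, so it must come first — holds.
Fran needs to be at both Roadmap and AllHands — holds.
Ana is required at Budget and at Standup — holds.
Zed is required at VendorCall and at Standup — violated.
Demo feeds into Standup, so it must come first — violated.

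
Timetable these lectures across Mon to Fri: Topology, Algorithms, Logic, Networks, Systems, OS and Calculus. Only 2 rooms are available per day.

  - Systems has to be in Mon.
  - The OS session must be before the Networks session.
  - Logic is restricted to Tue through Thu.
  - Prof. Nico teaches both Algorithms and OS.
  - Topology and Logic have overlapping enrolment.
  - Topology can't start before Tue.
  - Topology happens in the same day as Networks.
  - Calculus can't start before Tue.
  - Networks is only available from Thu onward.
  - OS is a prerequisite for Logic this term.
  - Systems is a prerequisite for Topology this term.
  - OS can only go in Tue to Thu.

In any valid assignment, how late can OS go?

OS is available from Tue; OS's own window allows nothing later than Thu; downstream work caps OS at Wed.
OS at Wed is achievable: Networks -> Fri, Algorithms -> Mon, OS -> Wed, Logic -> Thu, Topology -> Fri, Calculus -> Tue, Systems -> Mon.

Wed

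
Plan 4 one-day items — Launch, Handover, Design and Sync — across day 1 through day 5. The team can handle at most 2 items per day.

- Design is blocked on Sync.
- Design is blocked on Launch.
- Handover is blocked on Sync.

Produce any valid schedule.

Design=day 2, Sync=day 1, Launch=day 1, Handover=day 2

Checking: Sync(day 1) before Handover(day 2); Sync(day 1) before Design(day 2); Launch(day 1) before Design(day 2); max 2 per day (cap 2).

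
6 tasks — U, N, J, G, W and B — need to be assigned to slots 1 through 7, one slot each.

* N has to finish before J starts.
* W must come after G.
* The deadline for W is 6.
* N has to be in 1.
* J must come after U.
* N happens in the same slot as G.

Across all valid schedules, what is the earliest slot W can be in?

Precedence pushes W to at least 2; W's own window allows nothing later than 6.
W at 2 is achievable: W -> 2, G -> 1, N -> 1, U -> 1, J -> 2, B -> 1.

2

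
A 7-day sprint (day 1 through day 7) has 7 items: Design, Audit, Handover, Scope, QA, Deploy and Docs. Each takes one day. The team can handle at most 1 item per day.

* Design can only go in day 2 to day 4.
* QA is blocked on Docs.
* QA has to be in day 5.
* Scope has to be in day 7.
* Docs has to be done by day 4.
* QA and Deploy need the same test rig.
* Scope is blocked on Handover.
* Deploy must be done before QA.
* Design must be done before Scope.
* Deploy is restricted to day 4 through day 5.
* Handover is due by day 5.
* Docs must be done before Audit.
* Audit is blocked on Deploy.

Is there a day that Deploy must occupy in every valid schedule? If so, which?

day 4

Deploy's window is day 4–day 5.
QA is fixed at day 5, and Deploy can't share a day with QA.
So Deploy must be day 4.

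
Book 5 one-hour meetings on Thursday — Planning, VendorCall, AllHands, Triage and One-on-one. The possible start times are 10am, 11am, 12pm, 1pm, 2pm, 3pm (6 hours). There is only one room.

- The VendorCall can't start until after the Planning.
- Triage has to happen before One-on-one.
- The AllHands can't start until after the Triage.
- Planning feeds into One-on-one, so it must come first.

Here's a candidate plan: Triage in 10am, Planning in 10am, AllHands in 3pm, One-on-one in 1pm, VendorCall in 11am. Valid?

There is only one room — violated.
The AllHands can't start until after the Triage — holds.
Planning feeds into One-on-one, so it must come first — holds.
The VendorCall can't start until after the Planning — holds.
Triage has to happen before One-on-one — holds.

No — it violates: There is only one room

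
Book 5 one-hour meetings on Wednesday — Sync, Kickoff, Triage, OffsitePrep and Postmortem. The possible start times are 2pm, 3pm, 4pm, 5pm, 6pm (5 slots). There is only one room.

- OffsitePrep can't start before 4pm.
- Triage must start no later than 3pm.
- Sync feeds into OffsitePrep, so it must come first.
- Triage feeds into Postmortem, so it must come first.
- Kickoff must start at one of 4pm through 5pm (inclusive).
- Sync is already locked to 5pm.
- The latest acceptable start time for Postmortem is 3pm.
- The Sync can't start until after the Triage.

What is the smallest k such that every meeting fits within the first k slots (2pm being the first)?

The precedence chain requires at least 3 distinct slots.
With at most 1 per slot and 5 meetings, at least 5 slots are needed.
Propagating the time windows through the other constraints, OffsitePrep can't land before 6pm — that is slot 5 counting from 2pm — so the schedule must run through at least 5 slots.
5 works (last occupied slot: 6pm): for example OffsitePrep -> 6pm; Kickoff -> 4pm; Sync -> 5pm; Triage -> 2pm; Postmortem -> 3pm.

5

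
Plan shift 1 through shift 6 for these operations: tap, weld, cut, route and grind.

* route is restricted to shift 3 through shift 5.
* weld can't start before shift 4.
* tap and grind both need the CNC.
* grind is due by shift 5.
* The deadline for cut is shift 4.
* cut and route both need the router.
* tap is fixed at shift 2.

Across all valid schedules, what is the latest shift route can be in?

Route is available from shift 3; route's own window allows nothing later than shift 5.
route at shift 5 is achievable: tap -> shift 2; grind -> shift 1; route -> shift 5; weld -> shift 4; cut -> shift 1.

shift 5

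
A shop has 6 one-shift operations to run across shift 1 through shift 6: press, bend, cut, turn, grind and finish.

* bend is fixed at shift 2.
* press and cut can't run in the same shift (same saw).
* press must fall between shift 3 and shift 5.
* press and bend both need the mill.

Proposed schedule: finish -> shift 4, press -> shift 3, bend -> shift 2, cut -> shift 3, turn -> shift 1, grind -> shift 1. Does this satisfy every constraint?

No — it violates: press and cut can't run in the same shift (same saw)

press and cut can't run in the same shift (same saw) — violated.
bend is fixed at shift 2 — holds.
press and bend both need the mill — holds.
press must fall between shift 3 and shift 5 — holds.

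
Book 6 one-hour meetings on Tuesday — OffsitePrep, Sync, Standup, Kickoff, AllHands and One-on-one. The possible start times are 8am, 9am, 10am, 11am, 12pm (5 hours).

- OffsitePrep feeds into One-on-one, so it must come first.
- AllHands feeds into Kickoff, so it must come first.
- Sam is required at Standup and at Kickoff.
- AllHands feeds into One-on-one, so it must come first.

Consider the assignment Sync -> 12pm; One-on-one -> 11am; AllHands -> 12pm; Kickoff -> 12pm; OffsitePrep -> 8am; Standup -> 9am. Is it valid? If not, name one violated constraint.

AllHands feeds into One-on-one, so it must come first — violated.
AllHands feeds into Kickoff, so it must come first — violated.
Sam is required at Standup and at Kickoff — holds.
OffsitePrep feeds into One-on-one, so it must come first — holds.

No — it violates: AllHands feeds into One-on-one, so it must come first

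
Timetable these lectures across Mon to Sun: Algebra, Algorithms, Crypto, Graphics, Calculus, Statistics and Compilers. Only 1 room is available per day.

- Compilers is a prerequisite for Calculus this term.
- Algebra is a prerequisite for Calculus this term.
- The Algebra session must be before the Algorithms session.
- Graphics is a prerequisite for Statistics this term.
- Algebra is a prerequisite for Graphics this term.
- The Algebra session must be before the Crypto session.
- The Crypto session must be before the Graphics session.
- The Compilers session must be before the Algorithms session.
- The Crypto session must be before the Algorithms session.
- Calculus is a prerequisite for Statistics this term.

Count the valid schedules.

33

Splitting on Algebra: it can be Mon (22), Tue (11). Listing each branch's schedules as (Algorithms, Crypto, Graphics, Calculus, Statistics, Compilers):
Algebra=Mon: (Thu,Tue,Fri,Sat,Sun,Wed) (Thu,Tue,Sat,Fri,Sun,Wed) (Thu,Wed,Fri,Sat,Sun,Tue) (Thu,Wed,Sat,Fri,Sun,Tue) (Fri,Tue,Wed,Sat,Sun,Thu) (Fri,Tue,Thu,Sat,Sun,Wed) (Fri,Tue,Sat,Thu,Sun,Wed) (Fri,Wed,Thu,Sat,Sun,Tue) (Fri,Wed,Sat,Thu,Sun,Tue) (Fri,Thu,Sat,Wed,Sun,Tue) (Sat,Tue,Wed,Fri,Sun,Thu) (Sat,Tue,Thu,Fri,Sun,Wed) (Sat,Tue,Fri,Thu,Sun,Wed) (Sat,Wed,Thu,Fri,Sun,Tue) (Sat,Wed,Fri,Thu,Sun,Tue) (Sat,Thu,Fri,Wed,Sun,Tue) (Sun,Tue,Wed,Fri,Sat,Thu) (Sun,Tue,Thu,Fri,Sat,Wed) (Sun,Tue,Fri,Thu,Sat,Wed) (Sun,Wed,Thu,Fri,Sat,Tue) (Sun,Wed,Fri,Thu,Sat,Tue) (Sun,Thu,Fri,Wed,Sat,Tue) — 22.
Algebra=Tue: (Thu,Wed,Fri,Sat,Sun,Mon) (Thu,Wed,Sat,Fri,Sun,Mon) (Fri,Wed,Thu,Sat,Sun,Mon) (Fri,Wed,Sat,Thu,Sun,Mon) (Fri,Thu,Sat,Wed,Sun,Mon) (Sat,Wed,Thu,Fri,Sun,Mon) (Sat,Wed,Fri,Thu,Sun,Mon) (Sat,Thu,Fri,Wed,Sun,Mon) (Sun,Wed,Thu,Fri,Sat,Mon) (Sun,Wed,Fri,Thu,Sat,Mon) (Sun,Thu,Fri,Wed,Sat,Mon) — 11.
Summing: 22 + 11 = 33.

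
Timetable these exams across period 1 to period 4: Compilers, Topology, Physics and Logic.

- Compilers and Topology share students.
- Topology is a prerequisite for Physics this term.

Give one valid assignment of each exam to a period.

Physics -> period 2, Logic -> period 1, Compilers -> period 2, Topology -> period 1

Checking: Topology(period 1) before Physics(period 2); Compilers(period 2) != Topology(period 1).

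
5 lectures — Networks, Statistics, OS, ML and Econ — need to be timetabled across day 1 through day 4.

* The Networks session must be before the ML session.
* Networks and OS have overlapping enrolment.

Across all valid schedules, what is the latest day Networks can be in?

day 3

Downstream work caps Networks at day 3.
Networks at day 3 is achievable: Statistics -> day 1; Econ -> day 1; OS -> day 1; Networks -> day 3; ML -> day 4.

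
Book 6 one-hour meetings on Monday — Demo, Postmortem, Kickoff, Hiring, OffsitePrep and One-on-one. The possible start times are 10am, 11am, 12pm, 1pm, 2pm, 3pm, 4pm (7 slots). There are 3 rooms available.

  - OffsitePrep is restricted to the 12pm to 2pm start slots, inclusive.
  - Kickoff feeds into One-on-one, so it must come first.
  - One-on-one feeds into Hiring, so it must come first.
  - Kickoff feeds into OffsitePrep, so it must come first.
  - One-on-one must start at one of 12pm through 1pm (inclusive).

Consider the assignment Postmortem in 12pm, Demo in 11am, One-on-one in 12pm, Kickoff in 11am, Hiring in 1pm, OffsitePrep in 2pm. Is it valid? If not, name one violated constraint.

Yes

One-on-one must start at one of 12pm through 1pm (inclusive) — holds.
There are 3 rooms available — holds.
Kickoff feeds into OffsitePrep, so it must come first — holds.
Kickoff feeds into One-on-one, so it must come first — holds.
OffsitePrep is restricted to the 12pm to 2pm start slots, inclusive — holds.
One-on-one feeds into Hiring, so it must come first — holds.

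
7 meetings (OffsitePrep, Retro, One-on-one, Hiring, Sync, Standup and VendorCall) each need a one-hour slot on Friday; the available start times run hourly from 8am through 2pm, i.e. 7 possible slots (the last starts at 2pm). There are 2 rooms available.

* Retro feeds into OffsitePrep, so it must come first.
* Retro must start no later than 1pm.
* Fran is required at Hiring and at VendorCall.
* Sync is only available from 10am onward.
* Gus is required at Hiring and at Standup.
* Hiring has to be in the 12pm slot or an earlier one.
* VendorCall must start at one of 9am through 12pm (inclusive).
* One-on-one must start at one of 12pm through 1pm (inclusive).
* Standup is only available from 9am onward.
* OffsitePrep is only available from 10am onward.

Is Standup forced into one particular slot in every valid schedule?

No

Standup can be 9am (e.g. Sync in 10am, One-on-one in 12pm, Retro in 8am, OffsitePrep in 10am, Standup in 9am, VendorCall in 9am, Hiring in 8am) or 10am (e.g. One-on-one -> 12pm, Sync -> 11am, VendorCall -> 9am, Hiring -> 8am, Retro -> 8am, OffsitePrep -> 10am, Standup -> 10am).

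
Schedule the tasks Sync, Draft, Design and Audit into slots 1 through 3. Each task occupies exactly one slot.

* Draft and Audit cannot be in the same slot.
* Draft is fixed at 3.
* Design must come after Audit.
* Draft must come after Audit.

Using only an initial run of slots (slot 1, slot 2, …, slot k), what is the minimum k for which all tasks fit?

3

The precedence chain requires at least 2 distinct slots.
Draft can't be placed before 3, so the schedule must run through at least slot 3.
3 works (last occupied slot: 3): for example Draft -> 3; Design -> 2; Sync -> 1; Audit -> 1.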